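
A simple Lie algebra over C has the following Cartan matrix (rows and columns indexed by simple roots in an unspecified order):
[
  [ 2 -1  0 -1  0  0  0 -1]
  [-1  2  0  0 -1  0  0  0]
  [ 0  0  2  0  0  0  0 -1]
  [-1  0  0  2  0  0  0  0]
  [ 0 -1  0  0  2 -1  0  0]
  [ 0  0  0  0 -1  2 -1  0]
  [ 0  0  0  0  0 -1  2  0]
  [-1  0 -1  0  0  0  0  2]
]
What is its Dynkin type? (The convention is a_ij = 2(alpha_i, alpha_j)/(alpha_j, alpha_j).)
E_8

The matrix has rank 8 with 2's on the diagonal. Reading the off-diagonal entries as Dynkin edges (a single edge where a_ij = a_ji = -1; a double or triple edge where a_ij * a_ji = 2 or 3), the diagram is a chain of 7 nodes with one extra node attached to the third node from one end (E_8). One simple-root ordering that puts it in standard form is (alpha_3, alpha_4, alpha_8, alpha_1, alpha_2, alpha_5, alpha_6, alpha_7). So the algebra is type E_8.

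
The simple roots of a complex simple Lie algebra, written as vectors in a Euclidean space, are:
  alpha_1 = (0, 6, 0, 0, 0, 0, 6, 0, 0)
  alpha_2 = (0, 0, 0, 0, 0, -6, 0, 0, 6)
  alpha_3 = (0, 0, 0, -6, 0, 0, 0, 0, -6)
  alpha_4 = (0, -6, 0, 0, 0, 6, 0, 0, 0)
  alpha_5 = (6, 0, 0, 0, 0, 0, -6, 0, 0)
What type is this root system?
Compute the Cartan integers a_ij = 2(alpha_i, alpha_j)/(alpha_j, alpha_j); the resulting 5x5 Cartan matrix is
[[2, 0, 0, -1, -1], [0, 2, -1, -1, 0], [0, -1, 2, 0, 0], [-1, -1, 0, 2, 0], [-1, 0, 0, 0, 2]].
All simple roots have the same length, so the diagram is simply laced. The associated Dynkin diagram is a chain of 5 nodes with single edges (A_5), so the type is A_5 (the algebra sl(6)).

A5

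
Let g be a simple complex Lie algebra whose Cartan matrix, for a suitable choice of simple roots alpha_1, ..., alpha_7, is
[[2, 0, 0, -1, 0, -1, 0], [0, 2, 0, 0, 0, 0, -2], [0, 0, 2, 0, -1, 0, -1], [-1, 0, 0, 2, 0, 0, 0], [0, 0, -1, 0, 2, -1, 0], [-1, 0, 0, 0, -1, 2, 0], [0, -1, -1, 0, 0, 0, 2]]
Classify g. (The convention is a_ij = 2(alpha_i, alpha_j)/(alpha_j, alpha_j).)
The matrix has rank 7 with 2's on the diagonal. Reading the off-diagonal entries as Dynkin edges (a single edge where a_ij = a_ji = -1; a double or triple edge where a_ij * a_ji = 2 or 3), the diagram is a chain of 7 nodes with a double edge at one end; the terminal node there is the unique long simple root (C_7). One simple-root ordering that puts it in standard form is (alpha_4, alpha_1, alpha_6, alpha_5, alpha_3, alpha_7, alpha_2). So the algebra is type C_7, i.e. sp(14).

C7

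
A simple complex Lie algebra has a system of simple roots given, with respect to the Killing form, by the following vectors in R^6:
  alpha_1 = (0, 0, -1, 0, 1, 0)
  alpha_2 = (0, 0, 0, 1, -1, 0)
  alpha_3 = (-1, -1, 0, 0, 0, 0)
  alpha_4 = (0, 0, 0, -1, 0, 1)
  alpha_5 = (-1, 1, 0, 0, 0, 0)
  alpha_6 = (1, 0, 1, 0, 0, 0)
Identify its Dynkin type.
D_6

Compute the Cartan integers a_ij = 2(alpha_i, alpha_j)/(alpha_j, alpha_j); the resulting 6x6 Cartan matrix is
[[2, -1, 0, 0, 0, -1], [-1, 2, 0, -1, 0, 0], [0, 0, 2, 0, 0, -1], [0, -1, 0, 2, 0, 0], [0, 0, 0, 0, 2, -1], [-1, 0, -1, 0, -1, 2]].
All simple roots have the same length, so the diagram is simply laced. The associated Dynkin diagram is a chain of 4 nodes with a fork of two nodes at one end (D_6), so the type is D_6 (the algebra so(12)).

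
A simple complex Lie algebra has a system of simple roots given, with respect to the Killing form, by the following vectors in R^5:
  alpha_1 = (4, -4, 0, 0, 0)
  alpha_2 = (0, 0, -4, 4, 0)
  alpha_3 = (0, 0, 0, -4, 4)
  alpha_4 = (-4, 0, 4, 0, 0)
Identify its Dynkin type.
A_4 (sl(5))

Compute the Cartan integers a_ij = 2(alpha_i, alpha_j)/(alpha_j, alpha_j); the resulting 4x4 Cartan matrix is
[[2, 0, 0, -1], [0, 2, -1, -1], [0, -1, 2, 0], [-1, -1, 0, 2]].
All simple roots have the same length, so the diagram is simply laced. The associated Dynkin diagram is a chain of 4 nodes with single edges (A_4), so the type is A_4 (the algebra sl(5)).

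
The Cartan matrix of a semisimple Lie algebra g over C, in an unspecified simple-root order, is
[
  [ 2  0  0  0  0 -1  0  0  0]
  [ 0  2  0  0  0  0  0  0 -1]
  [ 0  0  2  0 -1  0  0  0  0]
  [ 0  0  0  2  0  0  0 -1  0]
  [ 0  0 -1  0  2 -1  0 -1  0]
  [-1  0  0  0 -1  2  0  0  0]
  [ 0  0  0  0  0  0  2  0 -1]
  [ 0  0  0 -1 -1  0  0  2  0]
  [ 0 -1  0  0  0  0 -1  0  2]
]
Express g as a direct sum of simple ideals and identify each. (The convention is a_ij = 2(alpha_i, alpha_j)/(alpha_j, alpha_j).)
A_3 (sl(4)) + E_6

The diagram associated to this matrix has two connected components: the simple roots {alpha_2, alpha_7, alpha_9} form a chain of 3 nodes with single edges (A_3), and {alpha_1, alpha_3, alpha_4, alpha_5, alpha_6, alpha_8} form a chain of 5 nodes with one extra node attached to the third node from one end (E_6). A semisimple Lie algebra decomposes uniquely as the direct sum of simple ideals, one per connected component of its Dynkin diagram, so g ≅ A_3 ⊕ E_6 (dimension 15 + 78 = 93).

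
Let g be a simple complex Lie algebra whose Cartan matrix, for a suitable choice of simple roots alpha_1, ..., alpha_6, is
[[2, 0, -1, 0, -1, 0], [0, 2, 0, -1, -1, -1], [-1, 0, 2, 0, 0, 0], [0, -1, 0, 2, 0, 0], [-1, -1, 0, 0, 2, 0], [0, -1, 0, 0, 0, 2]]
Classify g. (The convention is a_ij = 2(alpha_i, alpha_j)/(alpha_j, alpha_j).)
type D_6

The matrix has rank 6 with 2's on the diagonal. Reading the off-diagonal entries as Dynkin edges (a single edge where a_ij = a_ji = -1; a double or triple edge where a_ij * a_ji = 2 or 3), the diagram is a chain of 4 nodes with a fork of two nodes at one end (D_6). One simple-root ordering that puts it in standard form is (alpha_3, alpha_1, alpha_5, alpha_2, alpha_4, alpha_6). So the algebra is type D_6, i.e. so(12).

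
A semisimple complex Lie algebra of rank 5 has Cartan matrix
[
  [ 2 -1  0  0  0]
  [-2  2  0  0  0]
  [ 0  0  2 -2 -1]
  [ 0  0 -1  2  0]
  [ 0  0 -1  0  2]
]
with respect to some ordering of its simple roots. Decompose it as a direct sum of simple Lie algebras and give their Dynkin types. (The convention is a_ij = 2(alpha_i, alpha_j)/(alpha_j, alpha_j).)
B_2 (so(5)) + B_3 (so(7))

The diagram associated to this matrix has two connected components: the simple roots {alpha_1, alpha_2} form a chain of 2 nodes with a double edge at one end; the terminal node there is the unique short simple root (B_2), and {alpha_3, alpha_4, alpha_5} form a chain of 3 nodes with a double edge at one end; the terminal node there is the unique short simple root (B_3). A semisimple Lie algebra decomposes uniquely as the direct sum of simple ideals, one per connected component of its Dynkin diagram, so g ≅ B_2 ⊕ B_3 (dimension 10 + 21 = 31).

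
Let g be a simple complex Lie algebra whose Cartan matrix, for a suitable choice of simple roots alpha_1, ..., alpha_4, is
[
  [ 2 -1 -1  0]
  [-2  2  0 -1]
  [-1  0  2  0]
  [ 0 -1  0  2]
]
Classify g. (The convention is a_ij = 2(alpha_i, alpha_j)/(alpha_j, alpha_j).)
type F_4

The matrix has rank 4 with 2's on the diagonal. Reading the off-diagonal entries as Dynkin edges (a single edge where a_ij = a_ji = -1; a double or triple edge where a_ij * a_ji = 2 or 3), the diagram is a chain of 4 nodes with a double edge between the middle two (F_4). One simple-root ordering that puts it in standard form is (alpha_4, alpha_2, alpha_1, alpha_3). So the algebra is type F_4.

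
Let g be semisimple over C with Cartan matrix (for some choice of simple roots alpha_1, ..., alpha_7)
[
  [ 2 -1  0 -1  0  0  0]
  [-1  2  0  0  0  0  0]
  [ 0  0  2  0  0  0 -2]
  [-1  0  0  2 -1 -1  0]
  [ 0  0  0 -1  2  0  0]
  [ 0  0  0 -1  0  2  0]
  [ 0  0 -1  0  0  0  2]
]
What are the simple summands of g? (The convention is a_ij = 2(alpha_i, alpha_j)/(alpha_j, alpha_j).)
The diagram associated to this matrix has two connected components: the simple roots {alpha_3, alpha_7} form a chain of 2 nodes with a double edge at one end; the terminal node there is the unique short simple root (B_2), and {alpha_1, alpha_2, alpha_4, alpha_5, alpha_6} form a chain of 3 nodes with a fork of two nodes at one end (D_5). A semisimple Lie algebra decomposes uniquely as the direct sum of simple ideals, one per connected component of its Dynkin diagram, so g ≅ B_2 ⊕ D_5 (dimension 10 + 45 = 55).

type B_2 ⊕ type D_5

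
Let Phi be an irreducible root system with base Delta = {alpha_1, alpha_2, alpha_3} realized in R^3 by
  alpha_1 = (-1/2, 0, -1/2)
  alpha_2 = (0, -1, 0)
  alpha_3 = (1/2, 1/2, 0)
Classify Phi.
Compute the Cartan integers a_ij = 2(alpha_i, alpha_j)/(alpha_j, alpha_j); the resulting 3x3 Cartan matrix is
[[2, 0, -1], [0, 2, -2], [-1, -1, 2]].
The roots have two lengths (squared-length ratio 2:1); the short ones are alpha_{1,3}. The associated Dynkin diagram is a chain of 3 nodes with a double edge at one end; the terminal node there is the unique long simple root (C_3), so the type is C_3 (the algebra sp(6)).

C3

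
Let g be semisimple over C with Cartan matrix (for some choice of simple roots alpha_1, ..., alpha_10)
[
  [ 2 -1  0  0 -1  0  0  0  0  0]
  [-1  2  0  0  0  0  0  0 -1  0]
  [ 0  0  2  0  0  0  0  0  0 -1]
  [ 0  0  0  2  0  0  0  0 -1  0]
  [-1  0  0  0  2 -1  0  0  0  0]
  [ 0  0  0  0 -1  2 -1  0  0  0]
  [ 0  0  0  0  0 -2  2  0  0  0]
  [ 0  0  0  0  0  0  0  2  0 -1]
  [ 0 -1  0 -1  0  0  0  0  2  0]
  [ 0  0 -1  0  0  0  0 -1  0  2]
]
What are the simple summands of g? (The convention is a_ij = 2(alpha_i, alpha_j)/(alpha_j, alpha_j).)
The diagram associated to this matrix has two connected components: the simple roots {alpha_3, alpha_8, alpha_10} form a chain of 3 nodes with single edges (A_3), and {alpha_1, alpha_2, alpha_4, alpha_5, alpha_6, alpha_7, alpha_9} form a chain of 7 nodes with a double edge at one end; the terminal node there is the unique long simple root (C_7). A semisimple Lie algebra decomposes uniquely as the direct sum of simple ideals, one per connected component of its Dynkin diagram, so g ≅ A_3 ⊕ C_7 (dimension 15 + 105 = 120).

A_3 (sl(4)) ⊕ C_7 (sp(14))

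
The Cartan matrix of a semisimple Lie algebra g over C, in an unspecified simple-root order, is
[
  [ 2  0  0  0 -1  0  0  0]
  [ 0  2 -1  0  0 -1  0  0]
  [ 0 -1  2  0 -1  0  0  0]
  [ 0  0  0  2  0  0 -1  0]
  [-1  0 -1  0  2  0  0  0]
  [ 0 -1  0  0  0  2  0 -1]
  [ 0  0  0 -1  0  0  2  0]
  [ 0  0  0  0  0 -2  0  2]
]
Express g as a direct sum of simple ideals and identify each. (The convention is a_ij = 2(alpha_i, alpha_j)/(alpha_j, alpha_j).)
type A_2 ⊕ type C_6

The diagram associated to this matrix has two connected components: the simple roots {alpha_4, alpha_7} form a chain of 2 nodes with single edges (A_2), and {alpha_1, alpha_2, alpha_3, alpha_5, alpha_6, alpha_8} form a chain of 6 nodes with a double edge at one end; the terminal node there is the unique long simple root (C_6). A semisimple Lie algebra decomposes uniquely as the direct sum of simple ideals, one per connected component of its Dynkin diagram, so g ≅ A_2 ⊕ C_6 (dimension 8 + 78 = 86).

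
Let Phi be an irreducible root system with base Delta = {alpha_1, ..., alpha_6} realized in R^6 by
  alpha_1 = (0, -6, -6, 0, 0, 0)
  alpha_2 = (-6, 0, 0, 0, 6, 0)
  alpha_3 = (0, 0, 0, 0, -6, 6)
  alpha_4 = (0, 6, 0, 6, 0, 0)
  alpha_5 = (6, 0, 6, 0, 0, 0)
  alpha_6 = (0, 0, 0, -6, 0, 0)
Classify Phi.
Compute the Cartan integers a_ij = 2(alpha_i, alpha_j)/(alpha_j, alpha_j); the resulting 6x6 Cartan matrix is
[[2, 0, 0, -1, -1, 0], [0, 2, -1, 0, -1, 0], [0, -1, 2, 0, 0, 0], [-1, 0, 0, 2, 0, -2], [-1, -1, 0, 0, 2, 0], [0, 0, 0, -1, 0, 2]].
The roots have two lengths (squared-length ratio 2:1); the short ones are alpha_{6}. The associated Dynkin diagram is a chain of 6 nodes with a double edge at one end; the terminal node there is the unique short simple root (B_6), so the type is B_6 (the algebra so(13)).

B_6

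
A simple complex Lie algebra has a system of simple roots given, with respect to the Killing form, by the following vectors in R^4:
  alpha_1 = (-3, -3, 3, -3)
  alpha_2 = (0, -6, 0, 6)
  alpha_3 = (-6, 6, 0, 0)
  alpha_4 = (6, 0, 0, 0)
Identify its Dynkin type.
F_4

Compute the Cartan integers a_ij = 2(alpha_i, alpha_j)/(alpha_j, alpha_j); the resulting 4x4 Cartan matrix is
[[2, 0, 0, -1], [0, 2, -1, 0], [0, -1, 2, -2], [-1, 0, -1, 2]].
The roots have two lengths (squared-length ratio 2:1); the short ones are alpha_{1,4}. The associated Dynkin diagram is a chain of 4 nodes with a double edge between the middle two (F_4), so the type is F_4.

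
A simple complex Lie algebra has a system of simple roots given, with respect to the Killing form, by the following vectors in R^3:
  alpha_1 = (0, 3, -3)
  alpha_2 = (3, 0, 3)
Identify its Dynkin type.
Compute the Cartan integers a_ij = 2(alpha_i, alpha_j)/(alpha_j, alpha_j); the resulting 2x2 Cartan matrix is
[[2, -1], [-1, 2]].
All simple roots have the same length, so the diagram is simply laced. The associated Dynkin diagram is a chain of 2 nodes with single edges (A_2), so the type is A_2 (the algebra sl(3)).

A2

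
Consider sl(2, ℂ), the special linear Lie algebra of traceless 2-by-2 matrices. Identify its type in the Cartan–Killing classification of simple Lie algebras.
A_1 (sl(2))

This is sl(2), which has dimension 2^2 - 1 = 3 and rank 2 - 1 = 1 (a Cartan subalgebra is the diagonal traceless matrices). In the classification of classical Lie algebras, the special linear algebra sl(n+1) has type A_n; here n = 1, so the Dynkin diagram is a chain of 1 nodes with single edges (A_1). Hence the type is A_1.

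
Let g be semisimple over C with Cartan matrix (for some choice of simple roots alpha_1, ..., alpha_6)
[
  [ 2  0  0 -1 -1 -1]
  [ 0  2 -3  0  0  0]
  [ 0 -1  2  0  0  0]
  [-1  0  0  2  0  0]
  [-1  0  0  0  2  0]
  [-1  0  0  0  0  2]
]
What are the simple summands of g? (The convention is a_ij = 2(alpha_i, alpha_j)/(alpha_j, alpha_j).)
The diagram associated to this matrix has two connected components: the simple roots {alpha_1, alpha_4, alpha_5, alpha_6} form a chain of 2 nodes with a fork of two nodes at one end (D_4), and {alpha_2, alpha_3} form two nodes joined by a triple edge (G_2). A semisimple Lie algebra decomposes uniquely as the direct sum of simple ideals, one per connected component of its Dynkin diagram, so g ≅ D_4 ⊕ G_2 (dimension 28 + 14 = 42).

D_4 (so(8)) + G_2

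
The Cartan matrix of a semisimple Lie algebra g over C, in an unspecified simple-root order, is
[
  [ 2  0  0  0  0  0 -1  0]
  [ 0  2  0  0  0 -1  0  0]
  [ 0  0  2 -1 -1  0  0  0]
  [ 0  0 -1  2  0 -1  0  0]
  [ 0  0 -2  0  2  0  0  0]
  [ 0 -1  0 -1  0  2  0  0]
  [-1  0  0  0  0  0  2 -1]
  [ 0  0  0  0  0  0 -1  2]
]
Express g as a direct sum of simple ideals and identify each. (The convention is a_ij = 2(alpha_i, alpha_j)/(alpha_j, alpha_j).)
A_3 (sl(4)) + C_5 (sp(10))

The diagram associated to this matrix has two connected components: the simple roots {alpha_1, alpha_7, alpha_8} form a chain of 3 nodes with single edges (A_3), and {alpha_2, alpha_3, alpha_4, alpha_5, alpha_6} form a chain of 5 nodes with a double edge at one end; the terminal node there is the unique long simple root (C_5). A semisimple Lie algebra decomposes uniquely as the direct sum of simple ideals, one per connected component of its Dynkin diagram, so g ≅ A_3 ⊕ C_5 (dimension 15 + 55 = 70).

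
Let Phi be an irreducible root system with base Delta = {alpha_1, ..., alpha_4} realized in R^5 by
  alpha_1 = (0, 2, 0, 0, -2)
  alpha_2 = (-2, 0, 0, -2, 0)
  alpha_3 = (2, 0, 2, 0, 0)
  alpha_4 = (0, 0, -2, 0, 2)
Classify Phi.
Compute the Cartan integers a_ij = 2(alpha_i, alpha_j)/(alpha_j, alpha_j); the resulting 4x4 Cartan matrix is
[[2, 0, 0, -1], [0, 2, -1, 0], [0, -1, 2, -1], [-1, 0, -1, 2]].
All simple roots have the same length, so the diagram is simply laced. The associated Dynkin diagram is a chain of 4 nodes with single edges (A_4), so the type is A_4 (the algebra sl(5)).

A_4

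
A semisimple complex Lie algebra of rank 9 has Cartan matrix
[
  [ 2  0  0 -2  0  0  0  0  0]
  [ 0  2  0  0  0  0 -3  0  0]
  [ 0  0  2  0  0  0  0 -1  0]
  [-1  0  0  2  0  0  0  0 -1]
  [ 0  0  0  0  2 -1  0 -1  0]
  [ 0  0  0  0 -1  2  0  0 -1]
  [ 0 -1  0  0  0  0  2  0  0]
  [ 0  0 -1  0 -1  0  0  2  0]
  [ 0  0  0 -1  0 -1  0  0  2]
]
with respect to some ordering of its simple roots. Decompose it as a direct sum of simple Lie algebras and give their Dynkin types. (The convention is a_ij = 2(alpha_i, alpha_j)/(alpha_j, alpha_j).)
The diagram associated to this matrix has two connected components: the simple roots {alpha_1, alpha_3, alpha_4, alpha_5, alpha_6, alpha_8, alpha_9} form a chain of 7 nodes with a double edge at one end; the terminal node there is the unique long simple root (C_7), and {alpha_2, alpha_7} form two nodes joined by a triple edge (G_2). A semisimple Lie algebra decomposes uniquely as the direct sum of simple ideals, one per connected component of its Dynkin diagram, so g ≅ C_7 ⊕ G_2 (dimension 105 + 14 = 119).

C_7 ⊕ G_2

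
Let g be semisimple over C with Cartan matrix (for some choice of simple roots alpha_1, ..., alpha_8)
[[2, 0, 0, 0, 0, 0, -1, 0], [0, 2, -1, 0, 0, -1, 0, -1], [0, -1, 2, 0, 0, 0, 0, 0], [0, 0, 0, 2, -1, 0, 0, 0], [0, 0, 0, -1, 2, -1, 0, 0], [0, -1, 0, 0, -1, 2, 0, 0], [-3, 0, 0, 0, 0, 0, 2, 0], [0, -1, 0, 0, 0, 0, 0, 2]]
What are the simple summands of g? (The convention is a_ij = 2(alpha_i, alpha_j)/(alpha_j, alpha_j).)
D6 ⊕ G2

The diagram associated to this matrix has two connected components: the simple roots {alpha_2, alpha_3, alpha_4, alpha_5, alpha_6, alpha_8} form a chain of 4 nodes with a fork of two nodes at one end (D_6), and {alpha_1, alpha_7} form two nodes joined by a triple edge (G_2). A semisimple Lie algebra decomposes uniquely as the direct sum of simple ideals, one per connected component of its Dynkin diagram, so g ≅ D_6 ⊕ G_2 (dimension 66 + 14 = 80).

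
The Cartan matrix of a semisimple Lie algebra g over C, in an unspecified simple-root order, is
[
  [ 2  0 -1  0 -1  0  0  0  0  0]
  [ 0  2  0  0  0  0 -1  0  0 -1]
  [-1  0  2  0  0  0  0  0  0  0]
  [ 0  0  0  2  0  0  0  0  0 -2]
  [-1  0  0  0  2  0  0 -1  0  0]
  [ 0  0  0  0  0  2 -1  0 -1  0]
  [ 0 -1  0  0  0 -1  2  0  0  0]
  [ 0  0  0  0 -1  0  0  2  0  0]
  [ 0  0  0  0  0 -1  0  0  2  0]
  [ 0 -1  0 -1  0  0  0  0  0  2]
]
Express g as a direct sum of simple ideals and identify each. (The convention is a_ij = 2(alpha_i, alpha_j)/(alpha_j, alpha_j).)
type A_4 + type C_6

The diagram associated to this matrix has two connected components: the simple roots {alpha_1, alpha_3, alpha_5, alpha_8} form a chain of 4 nodes with single edges (A_4), and {alpha_2, alpha_4, alpha_6, alpha_7, alpha_9, alpha_10} form a chain of 6 nodes with a double edge at one end; the terminal node there is the unique long simple root (C_6). A semisimple Lie algebra decomposes uniquely as the direct sum of simple ideals, one per connected component of its Dynkin diagram, so g ≅ A_4 ⊕ C_6 (dimension 24 + 78 = 102).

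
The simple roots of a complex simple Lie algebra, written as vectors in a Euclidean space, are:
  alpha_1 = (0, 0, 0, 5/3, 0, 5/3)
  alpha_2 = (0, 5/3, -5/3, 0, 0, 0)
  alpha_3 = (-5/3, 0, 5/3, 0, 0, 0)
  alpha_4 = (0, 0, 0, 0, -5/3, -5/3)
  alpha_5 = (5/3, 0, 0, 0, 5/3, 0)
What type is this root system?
A_5

Compute the Cartan integers a_ij = 2(alpha_i, alpha_j)/(alpha_j, alpha_j); the resulting 5x5 Cartan matrix is
[[2, 0, 0, -1, 0], [0, 2, -1, 0, 0], [0, -1, 2, 0, -1], [-1, 0, 0, 2, -1], [0, 0, -1, -1, 2]].
All simple roots have the same length, so the diagram is simply laced. The associated Dynkin diagram is a chain of 5 nodes with single edges (A_5), so the type is A_5 (the algebra sl(6)).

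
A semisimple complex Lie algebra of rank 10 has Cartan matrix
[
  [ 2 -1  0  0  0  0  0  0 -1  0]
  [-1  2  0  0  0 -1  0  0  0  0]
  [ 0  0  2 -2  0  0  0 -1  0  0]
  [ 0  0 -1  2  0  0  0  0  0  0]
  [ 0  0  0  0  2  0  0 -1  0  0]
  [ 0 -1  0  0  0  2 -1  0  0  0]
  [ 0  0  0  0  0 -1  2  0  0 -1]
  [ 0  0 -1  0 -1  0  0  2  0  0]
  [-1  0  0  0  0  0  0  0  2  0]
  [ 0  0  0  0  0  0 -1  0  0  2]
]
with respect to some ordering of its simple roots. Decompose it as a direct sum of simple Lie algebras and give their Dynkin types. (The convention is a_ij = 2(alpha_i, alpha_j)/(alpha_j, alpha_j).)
The diagram associated to this matrix has two connected components: the simple roots {alpha_1, alpha_2, alpha_6, alpha_7, alpha_9, alpha_10} form a chain of 6 nodes with single edges (A_6), and {alpha_3, alpha_4, alpha_5, alpha_8} form a chain of 4 nodes with a double edge at one end; the terminal node there is the unique short simple root (B_4). A semisimple Lie algebra decomposes uniquely as the direct sum of simple ideals, one per connected component of its Dynkin diagram, so g ≅ A_6 ⊕ B_4 (dimension 48 + 36 = 84).

type A_6 + type B_4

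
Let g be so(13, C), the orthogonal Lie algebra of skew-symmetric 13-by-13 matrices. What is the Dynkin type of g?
This is so(13) with 13 odd, which has dimension 13(13-1)/2 = 78 and rank (13-1)/2 = 6. In the classification of classical Lie algebras, the orthogonal algebra so(2n+1) in an odd number of variables has type B_n; here n = 6, so the Dynkin diagram is a chain of 6 nodes with a double edge at one end; the terminal node there is the unique short simple root (B_6). Hence the type is B_6.

type B_6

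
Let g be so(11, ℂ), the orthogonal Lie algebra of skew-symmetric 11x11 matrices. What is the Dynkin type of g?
This is so(11) with 11 odd, which has dimension 11(11-1)/2 = 55 and rank (11-1)/2 = 5. In the classification of classical Lie algebras, the orthogonal algebra so(2n+1) in an odd number of variables has type B_n; here n = 5, so the Dynkin diagram is a chain of 5 nodes with a double edge at one end; the terminal node there is the unique short simple root (B_5). Hence the type is B_5.

B_5 (so(11))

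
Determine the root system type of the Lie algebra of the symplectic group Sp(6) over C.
This is sp(6), which has dimension 6(6+1)/2 = 21 and rank 6/2 = 3. In the classification of classical Lie algebras, the symplectic algebra sp(2n) has type C_n; here n = 3, so the Dynkin diagram is a chain of 3 nodes with a double edge at one end; the terminal node there is the unique long simple root (C_3). Hence the type is C_3.

C3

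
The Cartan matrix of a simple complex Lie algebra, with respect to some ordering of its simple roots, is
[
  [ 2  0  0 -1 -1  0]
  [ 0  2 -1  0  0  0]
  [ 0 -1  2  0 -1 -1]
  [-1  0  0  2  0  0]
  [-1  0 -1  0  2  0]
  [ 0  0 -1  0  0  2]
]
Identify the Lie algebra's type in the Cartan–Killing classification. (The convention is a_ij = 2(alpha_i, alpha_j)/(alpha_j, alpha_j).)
D6

The matrix has rank 6 with 2's on the diagonal. Reading the off-diagonal entries as Dynkin edges (a single edge where a_ij = a_ji = -1; a double or triple edge where a_ij * a_ji = 2 or 3), the diagram is a chain of 4 nodes with a fork of two nodes at one end (D_6). One simple-root ordering that puts it in standard form is (alpha_4, alpha_1, alpha_5, alpha_3, alpha_2, alpha_6). So the algebra is type D_6, i.e. so(12).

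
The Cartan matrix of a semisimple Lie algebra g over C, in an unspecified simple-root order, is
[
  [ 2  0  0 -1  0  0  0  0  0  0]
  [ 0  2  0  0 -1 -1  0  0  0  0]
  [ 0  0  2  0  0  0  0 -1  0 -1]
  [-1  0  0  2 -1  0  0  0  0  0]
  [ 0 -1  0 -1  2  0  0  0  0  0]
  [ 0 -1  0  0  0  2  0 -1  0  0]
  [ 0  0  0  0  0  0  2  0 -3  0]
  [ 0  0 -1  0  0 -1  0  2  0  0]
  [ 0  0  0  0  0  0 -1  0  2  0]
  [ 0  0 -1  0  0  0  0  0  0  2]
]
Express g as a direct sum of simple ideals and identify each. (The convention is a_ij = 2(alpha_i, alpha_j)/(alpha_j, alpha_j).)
A8 + G2

The diagram associated to this matrix has two connected components: the simple roots {alpha_1, alpha_2, alpha_3, alpha_4, alpha_5, alpha_6, alpha_8, alpha_10} form a chain of 8 nodes with single edges (A_8), and {alpha_7, alpha_9} form two nodes joined by a triple edge (G_2). A semisimple Lie algebra decomposes uniquely as the direct sum of simple ideals, one per connected component of its Dynkin diagram, so g ≅ A_8 ⊕ G_2 (dimension 80 + 14 = 94).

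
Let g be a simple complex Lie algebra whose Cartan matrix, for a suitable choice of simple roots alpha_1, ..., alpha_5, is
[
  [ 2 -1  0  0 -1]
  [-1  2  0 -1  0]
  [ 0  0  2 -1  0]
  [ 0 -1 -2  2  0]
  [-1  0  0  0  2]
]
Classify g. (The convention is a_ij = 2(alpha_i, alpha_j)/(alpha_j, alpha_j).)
The matrix has rank 5 with 2's on the diagonal. Reading the off-diagonal entries as Dynkin edges (a single edge where a_ij = a_ji = -1; a double or triple edge where a_ij * a_ji = 2 or 3), the diagram is a chain of 5 nodes with a double edge at one end; the terminal node there is the unique short simple root (B_5). One simple-root ordering that puts it in standard form is (alpha_5, alpha_1, alpha_2, alpha_4, alpha_3). So the algebra is type B_5, i.e. so(11).

B5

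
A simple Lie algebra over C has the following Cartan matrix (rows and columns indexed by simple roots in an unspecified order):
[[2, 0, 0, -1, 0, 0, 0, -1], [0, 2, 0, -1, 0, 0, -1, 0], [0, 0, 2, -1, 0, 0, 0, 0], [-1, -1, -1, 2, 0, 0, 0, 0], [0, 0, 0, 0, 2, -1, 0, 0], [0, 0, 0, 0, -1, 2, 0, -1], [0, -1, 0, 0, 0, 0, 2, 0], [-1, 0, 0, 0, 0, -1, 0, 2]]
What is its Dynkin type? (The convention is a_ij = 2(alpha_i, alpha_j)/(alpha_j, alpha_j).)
E_8

The matrix has rank 8 with 2's on the diagonal. Reading the off-diagonal entries as Dynkin edges (a single edge where a_ij = a_ji = -1; a double or triple edge where a_ij * a_ji = 2 or 3), the diagram is a chain of 7 nodes with one extra node attached to the third node from one end (E_8). One simple-root ordering that puts it in standard form is (alpha_7, alpha_3, alpha_2, alpha_4, alpha_1, alpha_8, alpha_6, alpha_5). So the algebra is type E_8.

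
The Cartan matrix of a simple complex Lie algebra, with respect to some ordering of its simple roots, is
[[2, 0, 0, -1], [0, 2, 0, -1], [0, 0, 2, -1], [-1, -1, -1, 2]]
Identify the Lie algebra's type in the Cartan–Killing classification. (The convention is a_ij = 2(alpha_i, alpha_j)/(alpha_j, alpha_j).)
The matrix has rank 4 with 2's on the diagonal. Reading the off-diagonal entries as Dynkin edges (a single edge where a_ij = a_ji = -1; a double or triple edge where a_ij * a_ji = 2 or 3), the diagram is a chain of 2 nodes with a fork of two nodes at one end (D_4). One simple-root ordering that puts it in standard form is (alpha_1, alpha_4, alpha_2, alpha_3). So the algebra is type D_4, i.e. so(8).

type D_4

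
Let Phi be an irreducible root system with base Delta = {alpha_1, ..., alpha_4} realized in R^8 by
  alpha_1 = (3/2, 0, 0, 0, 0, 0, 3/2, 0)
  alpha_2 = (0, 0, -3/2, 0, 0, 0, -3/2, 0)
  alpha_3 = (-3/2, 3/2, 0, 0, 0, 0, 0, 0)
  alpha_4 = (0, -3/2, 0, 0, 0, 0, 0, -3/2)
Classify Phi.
Compute the Cartan integers a_ij = 2(alpha_i, alpha_j)/(alpha_j, alpha_j); the resulting 4x4 Cartan matrix is
[[2, -1, -1, 0], [-1, 2, 0, 0], [-1, 0, 2, -1], [0, 0, -1, 2]].
All simple roots have the same length, so the diagram is simply laced. The associated Dynkin diagram is a chain of 4 nodes with single edges (A_4), so the type is A_4 (the algebra sl(5)).

A_4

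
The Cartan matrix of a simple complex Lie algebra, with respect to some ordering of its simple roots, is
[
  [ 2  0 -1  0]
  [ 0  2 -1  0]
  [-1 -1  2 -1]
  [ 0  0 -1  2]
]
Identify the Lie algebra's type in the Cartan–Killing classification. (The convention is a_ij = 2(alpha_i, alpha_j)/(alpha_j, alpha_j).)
The matrix has rank 4 with 2's on the diagonal. Reading the off-diagonal entries as Dynkin edges (a single edge where a_ij = a_ji = -1; a double or triple edge where a_ij * a_ji = 2 or 3), the diagram is a chain of 2 nodes with a fork of two nodes at one end (D_4). One simple-root ordering that puts it in standard form is (alpha_2, alpha_3, alpha_4, alpha_1). So the algebra is type D_4, i.e. so(8).

D_4 (so(8))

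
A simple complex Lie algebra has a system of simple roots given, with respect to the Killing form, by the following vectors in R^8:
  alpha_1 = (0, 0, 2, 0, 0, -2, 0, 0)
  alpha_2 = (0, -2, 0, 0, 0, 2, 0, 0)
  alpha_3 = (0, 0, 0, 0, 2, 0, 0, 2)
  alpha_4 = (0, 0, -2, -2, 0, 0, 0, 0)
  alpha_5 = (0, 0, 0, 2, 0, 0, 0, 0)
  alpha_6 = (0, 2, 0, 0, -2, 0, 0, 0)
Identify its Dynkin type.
type B_6

Compute the Cartan integers a_ij = 2(alpha_i, alpha_j)/(alpha_j, alpha_j); the resulting 6x6 Cartan matrix is
[[2, -1, 0, -1, 0, 0], [-1, 2, 0, 0, 0, -1], [0, 0, 2, 0, 0, -1], [-1, 0, 0, 2, -2, 0], [0, 0, 0, -1, 2, 0], [0, -1, -1, 0, 0, 2]].
The roots have two lengths (squared-length ratio 2:1); the short ones are alpha_{5}. The associated Dynkin diagram is a chain of 6 nodes with a double edge at one end; the terminal node there is the unique short simple root (B_6), so the type is B_6 (the algebra so(13)).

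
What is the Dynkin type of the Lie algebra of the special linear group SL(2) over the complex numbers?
type A_1

This is sl(2), which has dimension 2^2 - 1 = 3 and rank 2 - 1 = 1 (a Cartan subalgebra is the diagonal traceless matrices). In the classification of classical Lie algebras, the special linear algebra sl(n+1) has type A_n; here n = 1, so the Dynkin diagram is a chain of 1 nodes with single edges (A_1). Hence the type is A_1.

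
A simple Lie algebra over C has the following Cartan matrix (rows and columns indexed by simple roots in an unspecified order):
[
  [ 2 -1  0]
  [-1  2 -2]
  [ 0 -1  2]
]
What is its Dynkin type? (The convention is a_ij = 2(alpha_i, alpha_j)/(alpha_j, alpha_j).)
The matrix has rank 3 with 2's on the diagonal. Reading the off-diagonal entries as Dynkin edges (a single edge where a_ij = a_ji = -1; a double or triple edge where a_ij * a_ji = 2 or 3), the diagram is a chain of 3 nodes with a double edge at one end; the terminal node there is the unique short simple root (B_3). One simple-root ordering that puts it in standard form is (alpha_1, alpha_2, alpha_3). So the algebra is type B_3, i.e. so(7).

B3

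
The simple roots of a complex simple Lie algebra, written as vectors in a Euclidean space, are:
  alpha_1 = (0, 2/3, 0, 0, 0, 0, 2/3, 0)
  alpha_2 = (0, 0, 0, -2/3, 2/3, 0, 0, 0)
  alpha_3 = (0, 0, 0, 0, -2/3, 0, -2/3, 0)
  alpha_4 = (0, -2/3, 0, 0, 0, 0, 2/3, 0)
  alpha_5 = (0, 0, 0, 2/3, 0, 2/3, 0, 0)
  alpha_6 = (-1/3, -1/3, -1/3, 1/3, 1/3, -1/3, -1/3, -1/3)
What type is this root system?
Compute the Cartan integers a_ij = 2(alpha_i, alpha_j)/(alpha_j, alpha_j); the resulting 6x6 Cartan matrix is
[[2, 0, -1, 0, 0, -1], [0, 2, -1, 0, -1, 0], [-1, -1, 2, -1, 0, 0], [0, 0, -1, 2, 0, 0], [0, -1, 0, 0, 2, 0], [-1, 0, 0, 0, 0, 2]].
All simple roots have the same length, so the diagram is simply laced. The associated Dynkin diagram is a chain of 5 nodes with one extra node attached to the third node from one end (E_6), so the type is E_6.

type E_6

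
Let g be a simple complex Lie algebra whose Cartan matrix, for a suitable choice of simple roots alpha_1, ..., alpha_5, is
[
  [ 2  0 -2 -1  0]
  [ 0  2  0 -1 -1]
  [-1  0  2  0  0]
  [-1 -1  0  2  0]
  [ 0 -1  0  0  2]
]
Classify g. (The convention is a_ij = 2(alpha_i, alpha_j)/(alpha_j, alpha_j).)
B_5

The matrix has rank 5 with 2's on the diagonal. Reading the off-diagonal entries as Dynkin edges (a single edge where a_ij = a_ji = -1; a double or triple edge where a_ij * a_ji = 2 or 3), the diagram is a chain of 5 nodes with a double edge at one end; the terminal node there is the unique short simple root (B_5). One simple-root ordering that puts it in standard form is (alpha_5, alpha_2, alpha_4, alpha_1, alpha_3). So the algebra is type B_5, i.e. so(11).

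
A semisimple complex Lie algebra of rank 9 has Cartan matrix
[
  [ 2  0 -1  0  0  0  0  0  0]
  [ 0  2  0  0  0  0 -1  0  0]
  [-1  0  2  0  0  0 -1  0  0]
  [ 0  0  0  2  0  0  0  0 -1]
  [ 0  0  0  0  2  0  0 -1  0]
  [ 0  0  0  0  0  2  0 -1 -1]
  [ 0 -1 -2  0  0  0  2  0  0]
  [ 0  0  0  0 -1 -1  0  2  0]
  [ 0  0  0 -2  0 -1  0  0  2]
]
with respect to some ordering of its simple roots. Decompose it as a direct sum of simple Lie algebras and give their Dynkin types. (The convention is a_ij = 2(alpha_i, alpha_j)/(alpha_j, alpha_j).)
The diagram associated to this matrix has two connected components: the simple roots {alpha_4, alpha_5, alpha_6, alpha_8, alpha_9} form a chain of 5 nodes with a double edge at one end; the terminal node there is the unique short simple root (B_5), and {alpha_1, alpha_2, alpha_3, alpha_7} form a chain of 4 nodes with a double edge between the middle two (F_4). A semisimple Lie algebra decomposes uniquely as the direct sum of simple ideals, one per connected component of its Dynkin diagram, so g ≅ B_5 ⊕ F_4 (dimension 55 + 52 = 107).

B5 ⊕ F4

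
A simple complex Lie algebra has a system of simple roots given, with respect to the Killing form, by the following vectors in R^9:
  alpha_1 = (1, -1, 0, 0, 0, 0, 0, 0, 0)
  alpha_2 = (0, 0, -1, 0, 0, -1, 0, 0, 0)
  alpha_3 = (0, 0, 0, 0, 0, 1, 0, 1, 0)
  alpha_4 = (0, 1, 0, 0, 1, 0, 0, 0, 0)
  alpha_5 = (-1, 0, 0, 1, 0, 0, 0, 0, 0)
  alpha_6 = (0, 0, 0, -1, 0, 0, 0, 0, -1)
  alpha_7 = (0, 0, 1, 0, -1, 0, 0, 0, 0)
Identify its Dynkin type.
Compute the Cartan integers a_ij = 2(alpha_i, alpha_j)/(alpha_j, alpha_j); the resulting 7x7 Cartan matrix is
[[2, 0, 0, -1, -1, 0, 0], [0, 2, -1, 0, 0, 0, -1], [0, -1, 2, 0, 0, 0, 0], [-1, 0, 0, 2, 0, 0, -1], [-1, 0, 0, 0, 2, -1, 0], [0, 0, 0, 0, -1, 2, 0], [0, -1, 0, -1, 0, 0, 2]].
All simple roots have the same length, so the diagram is simply laced. The associated Dynkin diagram is a chain of 7 nodes with single edges (A_7), so the type is A_7 (the algebra sl(8)).

A_7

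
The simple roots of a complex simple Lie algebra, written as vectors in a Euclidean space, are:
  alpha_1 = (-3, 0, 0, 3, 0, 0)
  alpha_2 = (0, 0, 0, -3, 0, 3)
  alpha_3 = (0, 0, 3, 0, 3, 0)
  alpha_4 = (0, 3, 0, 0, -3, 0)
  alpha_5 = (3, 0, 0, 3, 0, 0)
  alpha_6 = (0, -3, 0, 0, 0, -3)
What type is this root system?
Compute the Cartan integers a_ij = 2(alpha_i, alpha_j)/(alpha_j, alpha_j); the resulting 6x6 Cartan matrix is
[[2, -1, 0, 0, 0, 0], [-1, 2, 0, 0, -1, -1], [0, 0, 2, -1, 0, 0], [0, 0, -1, 2, 0, -1], [0, -1, 0, 0, 2, 0], [0, -1, 0, -1, 0, 2]].
All simple roots have the same length, so the diagram is simply laced. The associated Dynkin diagram is a chain of 4 nodes with a fork of two nodes at one end (D_6), so the type is D_6 (the algebra so(12)).

D6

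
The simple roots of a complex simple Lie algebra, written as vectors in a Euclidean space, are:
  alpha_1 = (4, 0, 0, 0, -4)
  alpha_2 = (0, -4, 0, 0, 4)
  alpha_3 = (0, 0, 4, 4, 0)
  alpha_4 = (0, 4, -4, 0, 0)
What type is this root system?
Compute the Cartan integers a_ij = 2(alpha_i, alpha_j)/(alpha_j, alpha_j); the resulting 4x4 Cartan matrix is
[[2, -1, 0, 0], [-1, 2, 0, -1], [0, 0, 2, -1], [0, -1, -1, 2]].
All simple roots have the same length, so the diagram is simply laced. The associated Dynkin diagram is a chain of 4 nodes with single edges (A_4), so the type is A_4 (the algebra sl(5)).

A_4 (sl(5))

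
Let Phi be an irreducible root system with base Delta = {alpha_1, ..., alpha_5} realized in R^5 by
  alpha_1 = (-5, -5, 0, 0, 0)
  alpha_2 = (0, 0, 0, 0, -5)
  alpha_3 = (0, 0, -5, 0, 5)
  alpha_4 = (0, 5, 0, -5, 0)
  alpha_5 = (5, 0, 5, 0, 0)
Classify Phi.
Compute the Cartan integers a_ij = 2(alpha_i, alpha_j)/(alpha_j, alpha_j); the resulting 5x5 Cartan matrix is
[[2, 0, 0, -1, -1], [0, 2, -1, 0, 0], [0, -2, 2, 0, -1], [-1, 0, 0, 2, 0], [-1, 0, -1, 0, 2]].
The roots have two lengths (squared-length ratio 2:1); the short ones are alpha_{2}. The associated Dynkin diagram is a chain of 5 nodes with a double edge at one end; the terminal node there is the unique short simple root (B_5), so the type is B_5 (the algebra so(11)).

B_5 (so(11))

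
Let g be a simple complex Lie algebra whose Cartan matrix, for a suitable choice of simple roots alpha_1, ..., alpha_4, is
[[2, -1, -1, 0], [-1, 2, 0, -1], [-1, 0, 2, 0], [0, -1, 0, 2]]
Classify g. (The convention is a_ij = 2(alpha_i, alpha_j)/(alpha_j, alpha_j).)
The matrix has rank 4 with 2's on the diagonal. Reading the off-diagonal entries as Dynkin edges (a single edge where a_ij = a_ji = -1; a double or triple edge where a_ij * a_ji = 2 or 3), the diagram is a chain of 4 nodes with single edges (A_4). One simple-root ordering that puts it in standard form is (alpha_4, alpha_2, alpha_1, alpha_3). So the algebra is type A_4, i.e. sl(5).

type A_4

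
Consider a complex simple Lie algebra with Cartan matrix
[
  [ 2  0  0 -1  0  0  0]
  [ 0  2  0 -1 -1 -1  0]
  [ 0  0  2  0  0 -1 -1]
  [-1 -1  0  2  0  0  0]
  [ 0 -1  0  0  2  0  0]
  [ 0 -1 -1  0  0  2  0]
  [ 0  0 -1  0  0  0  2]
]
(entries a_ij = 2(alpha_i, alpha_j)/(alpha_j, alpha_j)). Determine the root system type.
The matrix has rank 7 with 2's on the diagonal. Reading the off-diagonal entries as Dynkin edges (a single edge where a_ij = a_ji = -1; a double or triple edge where a_ij * a_ji = 2 or 3), the diagram is a chain of 6 nodes with one extra node attached to the third node from one end (E_7). One simple-root ordering that puts it in standard form is (alpha_1, alpha_5, alpha_4, alpha_2, alpha_6, alpha_3, alpha_7). So the algebra is type E_7.

E7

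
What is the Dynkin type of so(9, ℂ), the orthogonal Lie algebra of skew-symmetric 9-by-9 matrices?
This is so(9) with 9 odd, which has dimension 9(9-1)/2 = 36 and rank (9-1)/2 = 4. In the classification of classical Lie algebras, the orthogonal algebra so(2n+1) in an odd number of variables has type B_n; here n = 4, so the Dynkin diagram is a chain of 4 nodes with a double edge at one end; the terminal node there is the unique short simple root (B_4). Hence the type is B_4.

B_4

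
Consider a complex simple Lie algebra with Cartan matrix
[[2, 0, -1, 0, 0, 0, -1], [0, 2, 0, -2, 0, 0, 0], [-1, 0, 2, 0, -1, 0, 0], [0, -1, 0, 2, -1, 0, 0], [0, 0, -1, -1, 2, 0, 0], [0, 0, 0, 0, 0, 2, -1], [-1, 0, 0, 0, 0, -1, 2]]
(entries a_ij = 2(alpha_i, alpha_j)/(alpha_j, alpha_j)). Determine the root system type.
C_7

The matrix has rank 7 with 2's on the diagonal. Reading the off-diagonal entries as Dynkin edges (a single edge where a_ij = a_ji = -1; a double or triple edge where a_ij * a_ji = 2 or 3), the diagram is a chain of 7 nodes with a double edge at one end; the terminal node there is the unique long simple root (C_7). One simple-root ordering that puts it in standard form is (alpha_6, alpha_7, alpha_1, alpha_3, alpha_5, alpha_4, alpha_2). So the algebra is type C_7, i.e. sp(14).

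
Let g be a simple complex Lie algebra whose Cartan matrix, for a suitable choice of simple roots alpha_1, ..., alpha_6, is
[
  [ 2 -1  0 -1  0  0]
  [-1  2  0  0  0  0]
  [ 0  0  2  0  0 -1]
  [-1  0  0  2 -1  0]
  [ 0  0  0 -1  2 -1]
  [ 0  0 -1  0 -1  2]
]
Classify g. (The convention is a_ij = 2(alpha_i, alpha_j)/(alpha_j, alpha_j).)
A_6 (sl(7))

The matrix has rank 6 with 2's on the diagonal. Reading the off-diagonal entries as Dynkin edges (a single edge where a_ij = a_ji = -1; a double or triple edge where a_ij * a_ji = 2 or 3), the diagram is a chain of 6 nodes with single edges (A_6). One simple-root ordering that puts it in standard form is (alpha_3, alpha_6, alpha_5, alpha_4, alpha_1, alpha_2). So the algebra is type A_6, i.e. sl(7).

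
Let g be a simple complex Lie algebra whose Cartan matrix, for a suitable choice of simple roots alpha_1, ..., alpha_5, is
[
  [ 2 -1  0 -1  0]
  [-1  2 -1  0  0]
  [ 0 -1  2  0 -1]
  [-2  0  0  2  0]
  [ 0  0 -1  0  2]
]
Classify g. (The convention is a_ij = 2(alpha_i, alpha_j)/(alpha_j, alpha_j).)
C_5

The matrix has rank 5 with 2's on the diagonal. Reading the off-diagonal entries as Dynkin edges (a single edge where a_ij = a_ji = -1; a double or triple edge where a_ij * a_ji = 2 or 3), the diagram is a chain of 5 nodes with a double edge at one end; the terminal node there is the unique long simple root (C_5). One simple-root ordering that puts it in standard form is (alpha_5, alpha_3, alpha_2, alpha_1, alpha_4). So the algebra is type C_5, i.e. sp(10).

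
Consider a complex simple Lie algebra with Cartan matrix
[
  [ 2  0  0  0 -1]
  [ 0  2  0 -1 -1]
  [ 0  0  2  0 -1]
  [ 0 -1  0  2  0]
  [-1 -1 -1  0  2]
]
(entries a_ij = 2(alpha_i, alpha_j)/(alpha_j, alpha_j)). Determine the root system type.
type D_5

The matrix has rank 5 with 2's on the diagonal. Reading the off-diagonal entries as Dynkin edges (a single edge where a_ij = a_ji = -1; a double or triple edge where a_ij * a_ji = 2 or 3), the diagram is a chain of 3 nodes with a fork of two nodes at one end (D_5). One simple-root ordering that puts it in standard form is (alpha_4, alpha_2, alpha_5, alpha_1, alpha_3). So the algebra is type D_5, i.e. so(10).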